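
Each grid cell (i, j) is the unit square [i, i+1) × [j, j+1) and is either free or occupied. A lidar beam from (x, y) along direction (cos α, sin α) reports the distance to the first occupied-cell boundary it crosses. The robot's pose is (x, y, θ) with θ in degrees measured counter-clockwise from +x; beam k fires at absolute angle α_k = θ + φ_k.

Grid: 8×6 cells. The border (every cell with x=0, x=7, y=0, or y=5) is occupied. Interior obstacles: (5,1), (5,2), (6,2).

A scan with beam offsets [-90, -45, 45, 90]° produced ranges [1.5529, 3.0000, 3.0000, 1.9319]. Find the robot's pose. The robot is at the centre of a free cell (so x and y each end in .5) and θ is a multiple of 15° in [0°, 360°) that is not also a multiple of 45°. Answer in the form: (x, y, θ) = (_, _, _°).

(x, y, θ) = (2.5, 4.5, 285°)

Enumerate (i+0.5, j+0.5, θ) over the 21 free cells and 16 admissible headings. For each, cast all 4 beams and compare to the given ranges.
  (4.5, 3.5, 105°): beam 1 = 2.5882 ≠ 1.5529 ✗
  (4.5, 4.5, 60°): beam 1 = 2.8868 ≠ 1.5529 ✗
  (4.5, 2.5, 240°): beam 1 = 4.0415 ≠ 1.5529 ✗
  (3.5, 3.5, 150°): beam 1 = 1.7321 ≠ 1.5529 ✗
  (4.5, 2.5, 195°): beam 1 = 2.5882 ≠ 1.5529 ✗
  …
  (2.5, 4.5, 285°): r_1=1.5529, r_2=3.0000, r_3=3.0000, r_4=1.9319 — all match ✓
No second candidate reproduces the full scan.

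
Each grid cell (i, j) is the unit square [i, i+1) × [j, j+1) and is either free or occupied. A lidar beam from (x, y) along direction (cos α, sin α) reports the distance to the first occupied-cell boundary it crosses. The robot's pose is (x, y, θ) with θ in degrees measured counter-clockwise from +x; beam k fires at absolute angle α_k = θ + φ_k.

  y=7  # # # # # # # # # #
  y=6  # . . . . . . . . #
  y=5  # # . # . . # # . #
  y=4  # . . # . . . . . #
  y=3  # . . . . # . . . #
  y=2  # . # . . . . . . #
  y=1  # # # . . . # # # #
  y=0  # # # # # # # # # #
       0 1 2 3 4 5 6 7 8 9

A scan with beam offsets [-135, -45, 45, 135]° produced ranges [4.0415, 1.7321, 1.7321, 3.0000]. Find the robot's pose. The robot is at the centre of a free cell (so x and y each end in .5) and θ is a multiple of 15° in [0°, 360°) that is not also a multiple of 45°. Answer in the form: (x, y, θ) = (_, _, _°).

(x, y, θ) = (7.5, 3.5, 285°)

Enumerate (i+0.5, j+0.5, θ) over the 36 free cells and 16 admissible headings. For each, cast all 4 beams and compare to the given ranges.
  (8.5, 3.5, 195°): beam 1 = 1.0000 ≠ 4.0415 ✗
  (3.5, 3.5, 330°): beam 1 = 2.5882 ≠ 4.0415 ✗
  (5.5, 2.5, 75°): beam 1 = 1.0000 ≠ 4.0415 ✗
  (8.5, 5.5, 60°): beam 1 = 1.9319 ≠ 4.0415 ✗
  …
  (7.5, 3.5, 285°): r_1=4.0415, r_2=1.7321, r_3=1.7321, r_4=3.0000 — all match ✓
No second candidate reproduces the full scan.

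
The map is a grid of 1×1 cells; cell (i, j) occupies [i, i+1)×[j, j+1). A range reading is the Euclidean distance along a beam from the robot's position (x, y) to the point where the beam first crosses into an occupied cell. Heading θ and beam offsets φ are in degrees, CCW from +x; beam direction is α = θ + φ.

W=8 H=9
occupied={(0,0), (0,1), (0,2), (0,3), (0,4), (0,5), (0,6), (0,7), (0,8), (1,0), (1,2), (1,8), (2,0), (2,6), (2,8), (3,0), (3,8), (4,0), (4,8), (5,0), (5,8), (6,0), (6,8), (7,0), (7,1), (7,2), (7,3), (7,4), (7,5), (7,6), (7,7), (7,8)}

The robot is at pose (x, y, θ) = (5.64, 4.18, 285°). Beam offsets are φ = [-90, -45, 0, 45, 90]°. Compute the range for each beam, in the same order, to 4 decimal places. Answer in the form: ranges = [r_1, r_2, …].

ranges = [4.5592, 3.6719, 3.2922, 1.5704, 1.4080]

beam 1: φ=-90°, α=195°
  direction (-0.9659, -0.2588); cell (5,4); t to first gridline: x 0.6626, y 0.6955 (then +1.0353 / +3.8637)
    (4,4) via x @ 0.6626
    (4,3) via y @ 0.6955
    (3,3) via x @ 1.6979
    (2,3) via x @ 2.7331
    (1,3) via x @ 3.7684
    (1,2) via y @ 4.5592  # hit
  → r_1 = 4.5592
beam 2: φ=-45°, α=240°
  direction (-0.5000, -0.8660); cell (5,4); t to first gridline: x 1.2800, y 0.2078 (then +2.0000 / +1.1547)
    (5,3) via y @ 0.2078
    (4,3) via x @ 1.2800
    (4,2) via y @ 1.3625
    (4,1) via y @ 2.5172
    (3,1) via x @ 3.2800
    (3,0) via y @ 3.6719  # hit
  → r_2 = 3.6719
beam 3: φ=0°, α=285°
  direction (0.2588, -0.9659); cell (5,4); t to first gridline: x 1.3909, y 0.1863 (then +3.8637 / +1.0353)
    (5,3) via y @ 0.1863
    (5,2) via y @ 1.2216
    (6,2) via x @ 1.3909
    (6,1) via y @ 2.2569
    (6,0) via y @ 3.2922  # hit
  → r_3 = 3.2922
beam 4: φ=45°, α=330°
  direction (0.8660, -0.5000); cell (5,4); t to first gridline: x 0.4157, y 0.3600 (then +1.1547 / +2.0000)
    (5,3) via y @ 0.3600
    (6,3) via x @ 0.4157
    (7,3) via x @ 1.5704  # hit
  → r_4 = 1.5704
beam 5: φ=90°, α=15°
  direction (0.9659, 0.2588); cell (5,4); t to first gridline: x 0.3727, y 3.1682 (then +1.0353 / +3.8637)
    (6,4) via x @ 0.3727
    (7,4) via x @ 1.4080  # hit
  → r_5 = 1.4080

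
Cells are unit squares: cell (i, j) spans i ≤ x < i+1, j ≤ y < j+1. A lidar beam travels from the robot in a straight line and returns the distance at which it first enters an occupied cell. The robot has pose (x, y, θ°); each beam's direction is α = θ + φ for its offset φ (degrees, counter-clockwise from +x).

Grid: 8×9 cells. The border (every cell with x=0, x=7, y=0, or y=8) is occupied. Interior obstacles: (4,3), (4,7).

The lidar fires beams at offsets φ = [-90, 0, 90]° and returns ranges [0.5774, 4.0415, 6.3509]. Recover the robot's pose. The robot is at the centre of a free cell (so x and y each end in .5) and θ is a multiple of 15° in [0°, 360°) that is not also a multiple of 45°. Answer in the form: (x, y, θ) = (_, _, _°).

Candidates: 40 free-cell centres × 16 headings = 640 poses. Raycast each; keep the one whose scan matches to 4 dp.
  (5.5, 4.5, 210°): beam 1 = 2.8868 ≠ 0.5774 ✗
  (3.5, 7.5, 165°): beam 1 = 0.5176 ≠ 0.5774 ✗
  (1.5, 2.5, 195°): beam 1 = 1.9319 ≠ 0.5774 ✗
  …
  (1.5, 4.5, 300°): r_1=0.5774, r_2=4.0415, r_3=6.3509 — all match ✓
Only this pose fits every beam.

(x, y, θ) = (1.5, 4.5, 300°)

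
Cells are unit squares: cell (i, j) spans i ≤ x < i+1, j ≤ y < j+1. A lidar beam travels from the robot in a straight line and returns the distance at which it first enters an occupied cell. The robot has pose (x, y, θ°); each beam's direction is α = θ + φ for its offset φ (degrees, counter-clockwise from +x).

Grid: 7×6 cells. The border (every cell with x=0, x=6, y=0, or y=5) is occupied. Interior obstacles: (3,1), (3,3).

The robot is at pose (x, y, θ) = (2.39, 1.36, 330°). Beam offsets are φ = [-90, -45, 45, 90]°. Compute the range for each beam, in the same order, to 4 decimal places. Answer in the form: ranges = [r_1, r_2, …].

beam 1: φ=-90°, α=240°
  direction (-0.5000, -0.8660); cell (2,1); t to first gridline: x 0.7800, y 0.4157 (then +2.0000 / +1.1547)
    (2,0) via y @ 0.4157  # hit
  → r_1 = 0.4157
beam 2: φ=-45°, α=285°
  direction (0.2588, -0.9659); cell (2,1); t to first gridline: x 2.3569, y 0.3727 (then +3.8637 / +1.0353)
    (2,0) via y @ 0.3727  # hit
  → r_2 = 0.3727
beam 3: φ=45°, α=15°
  direction (0.9659, 0.2588); cell (2,1); t to first gridline: x 0.6315, y 2.4728 (then +1.0353 / +3.8637)
    (3,1) via x @ 0.6315  # hit
  → r_3 = 0.6315
beam 4: φ=90°, α=60°
  direction (0.5000, 0.8660); cell (2,1); t to first gridline: x 1.2200, y 0.7390 (then +2.0000 / +1.1547)
    (2,2) via y @ 0.7390
    (3,2) via x @ 1.2200
    (3,3) via y @ 1.8937  # hit
  → r_4 = 1.8937

ranges = [0.4157, 0.3727, 0.6315, 1.8937]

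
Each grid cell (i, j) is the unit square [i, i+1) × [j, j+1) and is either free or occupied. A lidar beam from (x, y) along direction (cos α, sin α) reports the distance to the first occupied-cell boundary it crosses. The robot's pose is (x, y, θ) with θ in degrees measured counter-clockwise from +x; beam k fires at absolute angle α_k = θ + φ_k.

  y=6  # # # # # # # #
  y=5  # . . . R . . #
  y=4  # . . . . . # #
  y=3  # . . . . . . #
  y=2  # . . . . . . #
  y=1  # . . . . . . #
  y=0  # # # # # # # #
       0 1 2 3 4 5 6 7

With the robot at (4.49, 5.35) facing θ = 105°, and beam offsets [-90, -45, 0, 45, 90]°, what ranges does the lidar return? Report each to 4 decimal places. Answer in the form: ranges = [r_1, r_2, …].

beam 1: φ=-90°, α=15°
  d=(0.9659,0.2588)  start (4,5)  tX=0.5280 tY=2.5114  stride 1/|dx|=1.0353 1/|dy|=3.8637
    cross x-line → (5,5), t=0.5280
    cross x-line → (6,5), t=1.5633
    cross y-line → (6,6), t=2.5114 (wall)
  → r_1 = 2.5114
beam 2: φ=-45°, α=60°
  d=(0.5000,0.8660)  start (4,5)  tX=1.0200 tY=0.7506  stride 1/|dx|=2.0000 1/|dy|=1.1547
    cross y-line → (4,6), t=0.7506 (wall)
  → r_2 = 0.7506
beam 3: φ=0°, α=105°
  d=(-0.2588,0.9659)  start (4,5)  tX=1.8932 tY=0.6729  stride 1/|dx|=3.8637 1/|dy|=1.0353
    cross y-line → (4,6), t=0.6729 (wall)
  → r_3 = 0.6729
beam 4: φ=45°, α=150°
  d=(-0.8660,0.5000)  start (4,5)  tX=0.5658 tY=1.3000  stride 1/|dx|=1.1547 1/|dy|=2.0000
    cross x-line → (3,5), t=0.5658
    cross y-line → (3,6), t=1.3000 (wall)
  → r_4 = 1.3000
beam 5: φ=90°, α=195°
  d=(-0.9659,-0.2588)  start (4,5)  tX=0.5073 tY=1.3523  stride 1/|dx|=1.0353 1/|dy|=3.8637
    cross x-line → (3,5), t=0.5073
    cross y-line → (3,4), t=1.3523
    cross x-line → (2,4), t=1.5426
    cross x-line → (1,4), t=2.5778
    cross x-line → (0,4), t=3.6131 (wall)
  → r_5 = 3.6131

ranges = [2.5114, 0.7506, 0.6729, 1.3000, 3.6131]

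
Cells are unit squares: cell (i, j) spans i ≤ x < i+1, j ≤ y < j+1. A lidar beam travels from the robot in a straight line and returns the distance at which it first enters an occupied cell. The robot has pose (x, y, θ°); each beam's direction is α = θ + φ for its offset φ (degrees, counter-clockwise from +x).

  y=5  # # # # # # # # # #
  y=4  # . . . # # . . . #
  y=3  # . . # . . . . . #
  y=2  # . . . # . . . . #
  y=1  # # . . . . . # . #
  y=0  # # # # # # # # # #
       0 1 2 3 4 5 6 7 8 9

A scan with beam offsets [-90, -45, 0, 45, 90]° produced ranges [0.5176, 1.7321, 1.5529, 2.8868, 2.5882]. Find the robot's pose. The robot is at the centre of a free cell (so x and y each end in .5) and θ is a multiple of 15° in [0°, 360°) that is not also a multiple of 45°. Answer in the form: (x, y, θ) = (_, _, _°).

The pose lattice has 26·16 = 416 candidates. Test each by forward raycasting.
  (1.5, 4.5, 195°): beam 2 = 0.5774 ≠ 1.7321 ✗
  (2.5, 4.5, 165°): beam 2 = 0.5774 ≠ 1.7321 ✗
  (3.5, 2.5, 195°): beam 2 = 2.8868 ≠ 1.7321 ✗
  (6.5, 3.5, 120°): beam 1 = 2.8868 ≠ 0.5176 ✗
  (6.5, 1.5, 345°): beam 2 = 0.5774 ≠ 1.7321 ✗
  …
  (7.5, 2.5, 15°): r_1=0.5176, r_2=1.7321, r_3=1.5529, r_4=2.8868, r_5=2.5882 — all match ✓
Unique over the lattice → pose = (7.5, 2.5, 15°).

(x, y, θ) = (7.5, 2.5, 15°)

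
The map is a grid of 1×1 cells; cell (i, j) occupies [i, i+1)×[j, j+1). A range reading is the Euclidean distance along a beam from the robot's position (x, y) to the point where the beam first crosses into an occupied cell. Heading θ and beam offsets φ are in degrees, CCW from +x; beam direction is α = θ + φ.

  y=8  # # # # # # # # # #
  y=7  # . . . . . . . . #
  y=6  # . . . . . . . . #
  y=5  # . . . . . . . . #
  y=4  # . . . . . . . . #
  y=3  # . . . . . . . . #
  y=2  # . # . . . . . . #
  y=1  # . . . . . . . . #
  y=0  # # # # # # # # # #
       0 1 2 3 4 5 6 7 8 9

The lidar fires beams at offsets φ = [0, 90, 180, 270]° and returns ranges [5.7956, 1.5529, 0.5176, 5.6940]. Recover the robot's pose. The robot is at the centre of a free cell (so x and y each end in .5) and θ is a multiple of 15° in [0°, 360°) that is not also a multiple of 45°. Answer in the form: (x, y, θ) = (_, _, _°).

Enumerate (i+0.5, j+0.5, θ) over the 55 free cells and 16 admissible headings. For each, cast all 4 beams and compare to the given ranges.
  (8.5, 2.5, 345°): beam 1 = 0.5176 ≠ 5.7956 ✗
  (2.5, 6.5, 345°): beam 1 = 6.7293 ≠ 5.7956 ✗
  (8.5, 6.5, 285°): beam 1 = 1.9319 ≠ 5.7956 ✗
  …
  (8.5, 2.5, 195°): r_1=5.7956, r_2=1.5529, r_3=0.5176, r_4=5.6940 — all match ✓
Unique over the lattice → pose = (8.5, 2.5, 195°).

(x, y, θ) = (8.5, 2.5, 195°)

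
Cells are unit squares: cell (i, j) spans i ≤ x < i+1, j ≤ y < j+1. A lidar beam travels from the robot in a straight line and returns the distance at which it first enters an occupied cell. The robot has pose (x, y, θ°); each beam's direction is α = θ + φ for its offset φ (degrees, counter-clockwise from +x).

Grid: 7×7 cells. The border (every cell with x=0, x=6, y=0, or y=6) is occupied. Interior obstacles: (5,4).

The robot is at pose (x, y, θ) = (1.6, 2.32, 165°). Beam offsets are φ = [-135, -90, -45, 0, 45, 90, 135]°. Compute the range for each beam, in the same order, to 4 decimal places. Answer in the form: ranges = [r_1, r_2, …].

beam 1: φ=-135°, α=30°
  dir = (cos 30°, sin 30°) = (0.8660, 0.5000); from cell (1,2)
  next x-line at t=0.4619, next y-line at t=1.3600; Δt_x=1.1547, Δt_y=2.0000
    x: enter (2,2) at t=0.4619
    y: enter (2,3) at t=1.3600
    x: enter (3,3) at t=1.6166
    x: enter (4,3) at t=2.7713
    y: enter (4,4) at t=3.3600
    x: enter (5,4) at t=3.9260 ← occupied
  → r_1 = 3.9260
beam 2: φ=-90°, α=75°
  dir = (cos 75°, sin 75°) = (0.2588, 0.9659); from cell (1,2)
  next x-line at t=1.5455, next y-line at t=0.7040; Δt_x=3.8637, Δt_y=1.0353
    y: enter (1,3) at t=0.7040
    x: enter (2,3) at t=1.5455
    y: enter (2,4) at t=1.7393
    y: enter (2,5) at t=2.7745
    y: enter (2,6) at t=3.8098 ← occupied
  → r_2 = 3.8098
beam 3: φ=-45°, α=120°
  dir = (cos 120°, sin 120°) = (-0.5000, 0.8660); from cell (1,2)
  next x-line at t=1.2000, next y-line at t=0.7852; Δt_x=2.0000, Δt_y=1.1547
    y: enter (1,3) at t=0.7852
    x: enter (0,3) at t=1.2000 ← occupied
  → r_3 = 1.2000
beam 4: φ=0°, α=165°
  dir = (cos 165°, sin 165°) = (-0.9659, 0.2588); from cell (1,2)
  next x-line at t=0.6212, next y-line at t=2.6273; Δt_x=1.0353, Δt_y=3.8637
    x: enter (0,2) at t=0.6212 ← occupied
  → r_4 = 0.6212
beam 5: φ=45°, α=210°
  dir = (cos 210°, sin 210°) = (-0.8660, -0.5000); from cell (1,2)
  next x-line at t=0.6928, next y-line at t=0.6400; Δt_x=1.1547, Δt_y=2.0000
    y: enter (1,1) at t=0.6400
    x: enter (0,1) at t=0.6928 ← occupied
  → r_5 = 0.6928
beam 6: φ=90°, α=255°
  dir = (cos 255°, sin 255°) = (-0.2588, -0.9659); from cell (1,2)
  next x-line at t=2.3182, next y-line at t=0.3313; Δt_x=3.8637, Δt_y=1.0353
    y: enter (1,1) at t=0.3313
    y: enter (1,0) at t=1.3666 ← occupied
  → r_6 = 1.3666
beam 7: φ=135°, α=300°
  dir = (cos 300°, sin 300°) = (0.5000, -0.8660); from cell (1,2)
  next x-line at t=0.8000, next y-line at t=0.3695; Δt_x=2.0000, Δt_y=1.1547
    y: enter (1,1) at t=0.3695
    x: enter (2,1) at t=0.8000
    y: enter (2,0) at t=1.5242 ← occupied
  → r_7 = 1.5242

ranges = [3.9260, 3.8098, 1.2000, 0.6212, 0.6928, 1.3666, 1.5242]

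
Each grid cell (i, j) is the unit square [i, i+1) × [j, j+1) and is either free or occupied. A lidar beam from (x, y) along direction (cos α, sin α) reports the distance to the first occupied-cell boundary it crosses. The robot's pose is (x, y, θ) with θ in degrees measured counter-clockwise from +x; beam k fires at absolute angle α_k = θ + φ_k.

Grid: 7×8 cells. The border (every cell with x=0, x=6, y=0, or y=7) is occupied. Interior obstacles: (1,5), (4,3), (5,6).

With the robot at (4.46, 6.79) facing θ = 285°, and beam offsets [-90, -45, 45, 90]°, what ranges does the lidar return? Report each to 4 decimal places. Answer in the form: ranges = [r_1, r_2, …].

beam 1: φ=-90°, α=195°
  cosα=-0.9659 sinα=-0.2588 | (4,6) | tMaxX 0.4762 tMaxY 3.0523 | tΔX 1.0353 tΔY 3.8637
    t=0.4762 [x] (3,6)
    t=1.5115 [x] (2,6)
    t=2.5468 [x] (1,6)
    t=3.0523 [y] (1,5) — stop
  → r_1 = 3.0523
beam 2: φ=-45°, α=240°
  cosα=-0.5000 sinα=-0.8660 | (4,6) | tMaxX 0.9200 tMaxY 0.9122 | tΔX 2.0000 tΔY 1.1547
    t=0.9122 [y] (4,5)
    t=0.9200 [x] (3,5)
    t=2.0669 [y] (3,4)
    t=2.9200 [x] (2,4)
    t=3.2216 [y] (2,3)
    t=4.3763 [y] (2,2)
    t=4.9200 [x] (1,2)
    t=5.5310 [y] (1,1)
    t=6.6857 [y] (1,0) — stop
  → r_2 = 6.6857
beam 3: φ=45°, α=330°
  cosα=0.8660 sinα=-0.5000 | (4,6) | tMaxX 0.6235 tMaxY 1.5800 | tΔX 1.1547 tΔY 2.0000
    t=0.6235 [x] (5,6) — stop
  → r_3 = 0.6235
beam 4: φ=90°, α=15°
  cosα=0.9659 sinα=0.2588 | (4,6) | tMaxX 0.5590 tMaxY 0.8114 | tΔX 1.0353 tΔY 3.8637
    t=0.5590 [x] (5,6) — stop
  → r_4 = 0.5590

ranges = [3.0523, 6.6857, 0.6235, 0.5590]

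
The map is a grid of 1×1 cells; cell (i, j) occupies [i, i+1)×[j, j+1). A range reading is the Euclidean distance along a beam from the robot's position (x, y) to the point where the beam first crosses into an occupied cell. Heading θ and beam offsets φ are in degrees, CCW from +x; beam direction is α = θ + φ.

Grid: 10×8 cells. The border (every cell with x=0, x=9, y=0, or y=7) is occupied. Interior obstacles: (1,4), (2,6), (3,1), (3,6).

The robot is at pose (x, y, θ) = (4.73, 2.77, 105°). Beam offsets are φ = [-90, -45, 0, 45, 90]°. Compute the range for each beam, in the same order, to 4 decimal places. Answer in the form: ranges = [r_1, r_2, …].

ranges = [4.4206, 4.8844, 3.3439, 3.1523, 3.8616]

beam 1: φ=-90°, α=15°
  direction (0.9659, 0.2588); cell (4,2); t to first gridline: x 0.2795, y 0.8887 (then +1.0353 / +3.8637)
    (5,2) via x @ 0.2795
    (5,3) via y @ 0.8887
    (6,3) via x @ 1.3148
    (7,3) via x @ 2.3501
    (8,3) via x @ 3.3854
    (9,3) via x @ 4.4206  # hit
  → r_1 = 4.4206
beam 2: φ=-45°, α=60°
  direction (0.5000, 0.8660); cell (4,2); t to first gridline: x 0.5400, y 0.2656 (then +2.0000 / +1.1547)
    (4,3) via y @ 0.2656
    (5,3) via x @ 0.5400
    (5,4) via y @ 1.4203
    (6,4) via x @ 2.5400
    (6,5) via y @ 2.5750
    (6,6) via y @ 3.7297
    (7,6) via x @ 4.5400
    (7,7) via y @ 4.8844  # hit
  → r_2 = 4.8844
beam 3: φ=0°, α=105°
  direction (-0.2588, 0.9659); cell (4,2); t to first gridline: x 2.8205, y 0.2381 (then +3.8637 / +1.0353)
    (4,3) via y @ 0.2381
    (4,4) via y @ 1.2734
    (4,5) via y @ 2.3087
    (3,5) via x @ 2.8205
    (3,6) via y @ 3.3439  # hit
  → r_3 = 3.3439
beam 4: φ=45°, α=150°
  direction (-0.8660, 0.5000); cell (4,2); t to first gridline: x 0.8429, y 0.4600 (then +1.1547 / +2.0000)
    (4,3) via y @ 0.4600
    (3,3) via x @ 0.8429
    (2,3) via x @ 1.9976
    (2,4) via y @ 2.4600
    (1,4) via x @ 3.1523  # hit
  → r_4 = 3.1523
beam 5: φ=90°, α=195°
  direction (-0.9659, -0.2588); cell (4,2); t to first gridline: x 0.7558, y 2.9751 (then +1.0353 / +3.8637)
    (3,2) via x @ 0.7558
    (2,2) via x @ 1.7910
    (1,2) via x @ 2.8263
    (1,1) via y @ 2.9751
    (0,1) via x @ 3.8616  # hit
  → r_5 = 3.8616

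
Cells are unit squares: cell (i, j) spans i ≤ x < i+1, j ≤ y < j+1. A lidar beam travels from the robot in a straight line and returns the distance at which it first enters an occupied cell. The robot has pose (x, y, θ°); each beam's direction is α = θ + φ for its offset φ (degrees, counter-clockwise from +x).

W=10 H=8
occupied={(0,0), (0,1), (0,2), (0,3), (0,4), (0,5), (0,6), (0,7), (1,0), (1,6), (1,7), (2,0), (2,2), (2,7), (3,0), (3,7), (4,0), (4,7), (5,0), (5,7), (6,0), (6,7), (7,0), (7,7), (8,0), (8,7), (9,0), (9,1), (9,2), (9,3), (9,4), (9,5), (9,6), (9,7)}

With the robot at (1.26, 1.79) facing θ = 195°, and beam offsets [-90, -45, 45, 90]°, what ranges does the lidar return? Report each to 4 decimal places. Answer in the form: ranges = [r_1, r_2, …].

beam 1: φ=-90°, α=105°
  dir = (cos 105°, sin 105°) = (-0.2588, 0.9659); from cell (1,1)
  next x-line at t=1.0046, next y-line at t=0.2174; Δt_x=3.8637, Δt_y=1.0353
    y: enter (1,2) at t=0.2174
    x: enter (0,2) at t=1.0046 ← occupied
  → r_1 = 1.0046
beam 2: φ=-45°, α=150°
  dir = (cos 150°, sin 150°) = (-0.8660, 0.5000); from cell (1,1)
  next x-line at t=0.3002, next y-line at t=0.4200; Δt_x=1.1547, Δt_y=2.0000
    x: enter (0,1) at t=0.3002 ← occupied
  → r_2 = 0.3002
beam 3: φ=45°, α=240°
  dir = (cos 240°, sin 240°) = (-0.5000, -0.8660); from cell (1,1)
  next x-line at t=0.5200, next y-line at t=0.9122; Δt_x=2.0000, Δt_y=1.1547
    x: enter (0,1) at t=0.5200 ← occupied
  → r_3 = 0.5200
beam 4: φ=90°, α=285°
  dir = (cos 285°, sin 285°) = (0.2588, -0.9659); from cell (1,1)
  next x-line at t=2.8591, next y-line at t=0.8179; Δt_x=3.8637, Δt_y=1.0353
    y: enter (1,0) at t=0.8179 ← occupied
  → r_4 = 0.8179

ranges = [1.0046, 0.3002, 0.5200, 0.8179]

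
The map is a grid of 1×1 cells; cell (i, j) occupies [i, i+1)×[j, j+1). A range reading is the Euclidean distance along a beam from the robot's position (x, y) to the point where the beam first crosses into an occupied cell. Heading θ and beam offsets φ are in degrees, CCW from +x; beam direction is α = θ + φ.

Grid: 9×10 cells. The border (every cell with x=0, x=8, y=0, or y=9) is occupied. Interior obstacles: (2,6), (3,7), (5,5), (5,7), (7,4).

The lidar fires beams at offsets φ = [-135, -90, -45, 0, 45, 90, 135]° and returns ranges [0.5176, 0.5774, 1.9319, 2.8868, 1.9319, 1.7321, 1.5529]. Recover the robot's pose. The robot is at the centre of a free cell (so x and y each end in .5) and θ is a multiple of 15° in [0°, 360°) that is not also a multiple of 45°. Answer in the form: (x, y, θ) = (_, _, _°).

Candidates: 51 free-cell centres × 16 headings = 816 poses. Raycast each; keep the one whose scan matches to 4 dp.
  (1.5, 6.5, 75°): beam 1 = 6.3509 ≠ 0.5176 ✗
  (3.5, 2.5, 300°): beam 1 = 2.5882 ≠ 0.5176 ✗
  (6.5, 2.5, 15°): beam 1 = 1.7321 ≠ 0.5176 ✗
  (6.5, 7.5, 15°): beam 1 = 1.7321 ≠ 0.5176 ✗
  …
  (7.5, 6.5, 120°): r_1=0.5176, r_2=0.5774, r_3=1.9319, r_4=2.8868, r_5=1.9319, r_6=1.7321, r_7=1.5529 — all match ✓
No second candidate reproduces the full scan.

(x, y, θ) = (7.5, 6.5, 120°)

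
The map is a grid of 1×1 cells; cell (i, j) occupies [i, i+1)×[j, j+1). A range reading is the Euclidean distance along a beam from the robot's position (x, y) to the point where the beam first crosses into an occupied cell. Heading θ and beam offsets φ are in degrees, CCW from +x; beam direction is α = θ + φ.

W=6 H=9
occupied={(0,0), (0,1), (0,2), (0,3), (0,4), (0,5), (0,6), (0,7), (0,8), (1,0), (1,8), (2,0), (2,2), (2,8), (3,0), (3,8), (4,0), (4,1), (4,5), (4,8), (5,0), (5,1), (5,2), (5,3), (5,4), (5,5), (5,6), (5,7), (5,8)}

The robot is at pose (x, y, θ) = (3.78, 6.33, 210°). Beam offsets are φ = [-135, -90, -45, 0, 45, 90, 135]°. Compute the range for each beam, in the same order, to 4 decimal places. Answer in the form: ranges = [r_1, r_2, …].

ranges = [1.7289, 1.9283, 2.8781, 3.2101, 3.4475, 0.4400, 1.2630]

beam 1: φ=-135°, α=75°
  dir = (cos 75°, sin 75°) = (0.2588, 0.9659); from cell (3,6)
  next x-line at t=0.8500, next y-line at t=0.6936; Δt_x=3.8637, Δt_y=1.0353
    y: enter (3,7) at t=0.6936
    x: enter (4,7) at t=0.8500
    y: enter (4,8) at t=1.7289 ← occupied
  → r_1 = 1.7289
beam 2: φ=-90°, α=120°
  dir = (cos 120°, sin 120°) = (-0.5000, 0.8660); from cell (3,6)
  next x-line at t=1.5600, next y-line at t=0.7736; Δt_x=2.0000, Δt_y=1.1547
    y: enter (3,7) at t=0.7736
    x: enter (2,7) at t=1.5600
    y: enter (2,8) at t=1.9283 ← occupied
  → r_2 = 1.9283
beam 3: φ=-45°, α=165°
  dir = (cos 165°, sin 165°) = (-0.9659, 0.2588); from cell (3,6)
  next x-line at t=0.8075, next y-line at t=2.5887; Δt_x=1.0353, Δt_y=3.8637
    x: enter (2,6) at t=0.8075
    x: enter (1,6) at t=1.8428
    y: enter (1,7) at t=2.5887
    x: enter (0,7) at t=2.8781 ← occupied
  → r_3 = 2.8781
beam 4: φ=0°, α=210°
  dir = (cos 210°, sin 210°) = (-0.8660, -0.5000); from cell (3,6)
  next x-line at t=0.9007, next y-line at t=0.6600; Δt_x=1.1547, Δt_y=2.0000
    y: enter (3,5) at t=0.6600
    x: enter (2,5) at t=0.9007
    x: enter (1,5) at t=2.0554
    y: enter (1,4) at t=2.6600
    x: enter (0,4) at t=3.2101 ← occupied
  → r_4 = 3.2101
beam 5: φ=45°, α=255°
  dir = (cos 255°, sin 255°) = (-0.2588, -0.9659); from cell (3,6)
  next x-line at t=3.0137, next y-line at t=0.3416; Δt_x=3.8637, Δt_y=1.0353
    y: enter (3,5) at t=0.3416
    y: enter (3,4) at t=1.3769
    y: enter (3,3) at t=2.4122
    x: enter (2,3) at t=3.0137
    y: enter (2,2) at t=3.4475 ← occupied
  → r_5 = 3.4475
beam 6: φ=90°, α=300°
  dir = (cos 300°, sin 300°) = (0.5000, -0.8660); from cell (3,6)
  next x-line at t=0.4400, next y-line at t=0.3811; Δt_x=2.0000, Δt_y=1.1547
    y: enter (3,5) at t=0.3811
    x: enter (4,5) at t=0.4400 ← occupied
  → r_6 = 0.4400
beam 7: φ=135°, α=345°
  dir = (cos 345°, sin 345°) = (0.9659, -0.2588); from cell (3,6)
  next x-line at t=0.2278, next y-line at t=1.2750; Δt_x=1.0353, Δt_y=3.8637
    x: enter (4,6) at t=0.2278
    x: enter (5,6) at t=1.2630 ← occupied
  → r_7 = 1.2630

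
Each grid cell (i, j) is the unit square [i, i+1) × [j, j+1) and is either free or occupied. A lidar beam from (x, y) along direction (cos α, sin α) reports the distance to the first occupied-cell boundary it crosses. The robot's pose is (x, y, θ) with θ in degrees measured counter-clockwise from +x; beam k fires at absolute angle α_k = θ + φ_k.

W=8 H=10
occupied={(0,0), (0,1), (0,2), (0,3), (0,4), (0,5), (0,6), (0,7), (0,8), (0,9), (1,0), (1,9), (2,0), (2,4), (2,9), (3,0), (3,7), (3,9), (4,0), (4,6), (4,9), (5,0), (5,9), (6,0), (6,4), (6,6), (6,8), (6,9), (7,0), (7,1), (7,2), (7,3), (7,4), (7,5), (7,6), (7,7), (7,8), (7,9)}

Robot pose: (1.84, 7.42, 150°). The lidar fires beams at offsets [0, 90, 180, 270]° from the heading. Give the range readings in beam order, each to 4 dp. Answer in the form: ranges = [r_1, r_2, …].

beam 1: φ=0°, α=150°
  direction (-0.8660, 0.5000); cell (1,7); t to first gridline: x 0.9699, y 1.1600 (then +1.1547 / +2.0000)
    (0,7) via x @ 0.9699  # hit
  → r_1 = 0.9699
beam 2: φ=90°, α=240°
  direction (-0.5000, -0.8660); cell (1,7); t to first gridline: x 1.6800, y 0.4850 (then +2.0000 / +1.1547)
    (1,6) via y @ 0.4850
    (1,5) via y @ 1.6397
    (0,5) via x @ 1.6800  # hit
  → r_2 = 1.6800
beam 3: φ=180°, α=330°
  direction (0.8660, -0.5000); cell (1,7); t to first gridline: x 0.1848, y 0.8400 (then +1.1547 / +2.0000)
    (2,7) via x @ 0.1848
    (2,6) via y @ 0.8400
    (3,6) via x @ 1.3395
    (4,6) via x @ 2.4942  # hit
  → r_3 = 2.4942
beam 4: φ=270°, α=60°
  direction (0.5000, 0.8660); cell (1,7); t to first gridline: x 0.3200, y 0.6697 (then +2.0000 / +1.1547)
    (2,7) via x @ 0.3200
    (2,8) via y @ 0.6697
    (2,9) via y @ 1.8244  # hit
  → r_4 = 1.8244

ranges = [0.9699, 1.6800, 2.4942, 1.8244]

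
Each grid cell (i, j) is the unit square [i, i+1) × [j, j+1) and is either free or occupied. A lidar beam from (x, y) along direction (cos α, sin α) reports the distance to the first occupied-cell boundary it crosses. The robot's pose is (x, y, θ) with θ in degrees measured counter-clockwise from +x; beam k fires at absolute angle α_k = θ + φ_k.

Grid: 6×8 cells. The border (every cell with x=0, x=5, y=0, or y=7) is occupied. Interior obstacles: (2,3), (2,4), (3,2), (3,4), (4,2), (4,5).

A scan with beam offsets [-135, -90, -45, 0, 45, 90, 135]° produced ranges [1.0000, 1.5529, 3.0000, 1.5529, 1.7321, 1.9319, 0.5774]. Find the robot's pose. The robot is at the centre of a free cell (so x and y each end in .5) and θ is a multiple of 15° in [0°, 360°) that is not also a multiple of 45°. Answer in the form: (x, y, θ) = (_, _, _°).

(x, y, θ) = (2.5, 6.5, 285°)

The pose lattice has 18·16 = 288 candidates. Test each by forward raycasting.
  (1.5, 3.5, 330°): beam 1 = 0.5176 ≠ 1.0000 ✗
  (4.5, 1.5, 75°): beam 1 = 0.5774 ≠ 1.0000 ✗
  (4.5, 3.5, 240°): beam 1 = 1.5529 ≠ 1.0000 ✗
  …
  (2.5, 6.5, 285°): r_1=1.0000, r_2=1.5529, r_3=3.0000, r_4=1.5529, r_5=1.7321, r_6=1.9319, r_7=0.5774 — all match ✓
Unique over the lattice → pose = (2.5, 6.5, 285°).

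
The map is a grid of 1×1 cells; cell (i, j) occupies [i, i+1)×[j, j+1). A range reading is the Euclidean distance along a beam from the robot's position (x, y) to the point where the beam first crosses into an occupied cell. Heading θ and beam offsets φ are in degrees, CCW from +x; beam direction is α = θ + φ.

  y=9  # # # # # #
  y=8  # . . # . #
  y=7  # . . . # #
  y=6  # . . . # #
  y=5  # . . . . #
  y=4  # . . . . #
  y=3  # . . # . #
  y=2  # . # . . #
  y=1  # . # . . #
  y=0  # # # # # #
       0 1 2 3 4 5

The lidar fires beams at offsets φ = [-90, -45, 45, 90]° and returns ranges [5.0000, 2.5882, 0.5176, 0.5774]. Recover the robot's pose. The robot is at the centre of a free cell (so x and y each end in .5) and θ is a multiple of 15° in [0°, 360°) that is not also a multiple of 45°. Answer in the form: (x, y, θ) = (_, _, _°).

(x, y, θ) = (3.5, 4.5, 210°)

Candidates: 26 free-cell centres × 16 headings = 416 poses. Raycast each; keep the one whose scan matches to 4 dp.
  (4.5, 3.5, 75°): beam 1 = 0.5176 ≠ 5.0000 ✗
  (4.5, 1.5, 345°): beam 1 = 0.5176 ≠ 5.0000 ✗
  (1.5, 2.5, 330°): beam 1 = 1.0000 ≠ 5.0000 ✗
  (1.5, 2.5, 150°): beam 2 = 1.9319 ≠ 2.5882 ✗
  …
  (3.5, 4.5, 210°): r_1=5.0000, r_2=2.5882, r_3=0.5176, r_4=0.5774 — all match ✓
Unique over the lattice → pose = (3.5, 4.5, 210°).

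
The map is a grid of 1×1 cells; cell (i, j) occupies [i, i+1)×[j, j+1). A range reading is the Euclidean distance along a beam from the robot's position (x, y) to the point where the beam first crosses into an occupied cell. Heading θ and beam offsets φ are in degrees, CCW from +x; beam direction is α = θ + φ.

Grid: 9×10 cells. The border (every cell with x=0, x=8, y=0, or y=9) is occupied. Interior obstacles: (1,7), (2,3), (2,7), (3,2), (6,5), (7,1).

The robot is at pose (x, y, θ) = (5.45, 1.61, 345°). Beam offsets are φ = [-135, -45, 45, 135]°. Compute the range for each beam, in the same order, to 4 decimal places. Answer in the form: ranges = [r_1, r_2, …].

ranges = [1.2200, 0.7044, 2.9445, 6.2238]

beam 1: φ=-135°, α=210°
  cosα=-0.8660 sinα=-0.5000 | (5,1) | tMaxX 0.5196 tMaxY 1.2200 | tΔX 1.1547 tΔY 2.0000
    t=0.5196 [x] (4,1)
    t=1.2200 [y] (4,0) — stop
  → r_1 = 1.2200
beam 2: φ=-45°, α=300°
  cosα=0.5000 sinα=-0.8660 | (5,1) | tMaxX 1.1000 tMaxY 0.7044 | tΔX 2.0000 tΔY 1.1547
    t=0.7044 [y] (5,0) — stop
  → r_2 = 0.7044
beam 3: φ=45°, α=30°
  cosα=0.8660 sinα=0.5000 | (5,1) | tMaxX 0.6351 tMaxY 0.7800 | tΔX 1.1547 tΔY 2.0000
    t=0.6351 [x] (6,1)
    t=0.7800 [y] (6,2)
    t=1.7898 [x] (7,2)
    t=2.7800 [y] (7,3)
    t=2.9445 [x] (8,3) — stop
  → r_3 = 2.9445
beam 4: φ=135°, α=120°
  cosα=-0.5000 sinα=0.8660 | (5,1) | tMaxX 0.9000 tMaxY 0.4503 | tΔX 2.0000 tΔY 1.1547
    t=0.4503 [y] (5,2)
    t=0.9000 [x] (4,2)
    t=1.6050 [y] (4,3)
    t=2.7597 [y] (4,4)
    t=2.9000 [x] (3,4)
    t=3.9144 [y] (3,5)
    t=4.9000 [x] (2,5)
    t=5.0691 [y] (2,6)
    t=6.2238 [y] (2,7) — stop
  → r_4 = 6.2238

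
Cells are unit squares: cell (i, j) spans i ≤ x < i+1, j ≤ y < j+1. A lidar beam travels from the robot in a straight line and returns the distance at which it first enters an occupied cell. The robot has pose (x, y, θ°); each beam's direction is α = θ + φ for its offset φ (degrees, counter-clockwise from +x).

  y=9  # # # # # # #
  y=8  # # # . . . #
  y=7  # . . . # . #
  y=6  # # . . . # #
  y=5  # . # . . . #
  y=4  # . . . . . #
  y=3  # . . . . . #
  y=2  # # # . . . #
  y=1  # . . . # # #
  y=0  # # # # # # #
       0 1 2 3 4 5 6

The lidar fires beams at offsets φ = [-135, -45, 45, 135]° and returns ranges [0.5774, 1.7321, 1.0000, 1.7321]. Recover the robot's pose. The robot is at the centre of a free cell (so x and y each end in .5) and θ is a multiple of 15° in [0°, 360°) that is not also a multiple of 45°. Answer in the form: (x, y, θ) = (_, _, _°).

(x, y, θ) = (3.5, 7.5, 105°)

The pose lattice has 30·16 = 480 candidates. Test each by forward raycasting.
  (4.5, 8.5, 345°): beam 1 = 3.0000 ≠ 0.5774 ✗
  (4.5, 2.5, 240°): beam 1 = 5.7956 ≠ 0.5774 ✗
  (5.5, 5.5, 300°): beam 1 = 3.6235 ≠ 0.5774 ✗
  (4.5, 8.5, 210°): beam 1 = 0.5176 ≠ 0.5774 ✗
  (2.5, 3.5, 165°): beam 1 = 4.0415 ≠ 0.5774 ✗
  …
  (3.5, 7.5, 105°): r_1=0.5774, r_2=1.7321, r_3=1.0000, r_4=1.7321 — all match ✓
Only this pose fits every beam.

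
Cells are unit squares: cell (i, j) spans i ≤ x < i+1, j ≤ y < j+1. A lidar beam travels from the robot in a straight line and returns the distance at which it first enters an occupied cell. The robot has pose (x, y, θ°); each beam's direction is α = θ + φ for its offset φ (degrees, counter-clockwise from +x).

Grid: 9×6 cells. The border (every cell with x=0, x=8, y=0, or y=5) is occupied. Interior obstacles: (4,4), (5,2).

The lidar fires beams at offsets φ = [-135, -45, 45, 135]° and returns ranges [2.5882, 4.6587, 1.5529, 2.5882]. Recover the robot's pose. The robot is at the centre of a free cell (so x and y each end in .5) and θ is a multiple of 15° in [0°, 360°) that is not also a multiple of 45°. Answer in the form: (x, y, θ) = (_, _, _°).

(x, y, θ) = (3.5, 3.5, 60°)

The pose lattice has 26·16 = 416 candidates. Test each by forward raycasting.
  (3.5, 2.5, 285°): beam 1 = 2.8868 ≠ 2.5882 ✗
  (4.5, 3.5, 105°): beam 1 = 1.0000 ≠ 2.5882 ✗
  (6.5, 2.5, 195°): beam 1 = 2.8868 ≠ 2.5882 ✗
  …
  (3.5, 3.5, 60°): r_1=2.5882, r_2=4.6587, r_3=1.5529, r_4=2.5882 — all match ✓
No second candidate reproduces the full scan.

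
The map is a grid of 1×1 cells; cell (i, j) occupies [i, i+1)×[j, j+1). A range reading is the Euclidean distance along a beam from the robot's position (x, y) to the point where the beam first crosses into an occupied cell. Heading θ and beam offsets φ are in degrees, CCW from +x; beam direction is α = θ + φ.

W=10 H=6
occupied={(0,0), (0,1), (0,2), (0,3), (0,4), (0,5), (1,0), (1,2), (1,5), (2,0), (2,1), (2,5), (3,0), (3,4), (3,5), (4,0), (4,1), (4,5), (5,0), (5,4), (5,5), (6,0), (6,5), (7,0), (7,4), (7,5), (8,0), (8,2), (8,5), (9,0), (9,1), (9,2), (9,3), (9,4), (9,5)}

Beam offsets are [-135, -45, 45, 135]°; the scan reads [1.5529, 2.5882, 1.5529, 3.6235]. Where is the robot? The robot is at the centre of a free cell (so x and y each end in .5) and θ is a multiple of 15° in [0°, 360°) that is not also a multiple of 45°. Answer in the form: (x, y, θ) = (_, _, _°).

(x, y, θ) = (5.5, 2.5, 240°)

The pose lattice has 25·16 = 400 candidates. Test each by forward raycasting.
  (2.5, 2.5, 240°): beam 1 = 2.5882 ≠ 1.5529 ✗
  (1.5, 4.5, 165°): beam 1 = 1.0000 ≠ 1.5529 ✗
  (6.5, 3.5, 120°): beam 1 = 1.9319 ≠ 1.5529 ✗
  (7.5, 2.5, 195°): beam 1 = 2.8868 ≠ 1.5529 ✗
  …
  (5.5, 2.5, 240°): r_1=1.5529, r_2=2.5882, r_3=1.5529, r_4=3.6235 — all match ✓
Unique over the lattice → pose = (5.5, 2.5, 240°).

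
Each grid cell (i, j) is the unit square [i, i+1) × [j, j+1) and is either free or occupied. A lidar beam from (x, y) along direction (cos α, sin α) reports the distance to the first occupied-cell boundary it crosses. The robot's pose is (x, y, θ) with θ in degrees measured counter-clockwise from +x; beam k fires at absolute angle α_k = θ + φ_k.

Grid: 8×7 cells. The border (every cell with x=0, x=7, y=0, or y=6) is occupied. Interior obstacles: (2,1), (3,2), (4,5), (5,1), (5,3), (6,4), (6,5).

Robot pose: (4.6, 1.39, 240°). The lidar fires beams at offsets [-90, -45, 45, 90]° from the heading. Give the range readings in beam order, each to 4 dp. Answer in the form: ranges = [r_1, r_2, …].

beam 1: φ=-90°, α=150°
  d=(-0.8660,0.5000)  start (4,1)  tX=0.6928 tY=1.2200  stride 1/|dx|=1.1547 1/|dy|=2.0000
    cross x-line → (3,1), t=0.6928
    cross y-line → (3,2), t=1.2200 (wall)
  → r_1 = 1.2200
beam 2: φ=-45°, α=195°
  d=(-0.9659,-0.2588)  start (4,1)  tX=0.6212 tY=1.5068  stride 1/|dx|=1.0353 1/|dy|=3.8637
    cross x-line → (3,1), t=0.6212
    cross y-line → (3,0), t=1.5068 (wall)
  → r_2 = 1.5068
beam 3: φ=45°, α=285°
  d=(0.2588,-0.9659)  start (4,1)  tX=1.5455 tY=0.4038  stride 1/|dx|=3.8637 1/|dy|=1.0353
    cross y-line → (4,0), t=0.4038 (wall)
  → r_3 = 0.4038
beam 4: φ=90°, α=330°
  d=(0.8660,-0.5000)  start (4,1)  tX=0.4619 tY=0.7800  stride 1/|dx|=1.1547 1/|dy|=2.0000
    cross x-line → (5,1), t=0.4619 (wall)
  → r_4 = 0.4619

ranges = [1.2200, 1.5068, 0.4038, 0.4619]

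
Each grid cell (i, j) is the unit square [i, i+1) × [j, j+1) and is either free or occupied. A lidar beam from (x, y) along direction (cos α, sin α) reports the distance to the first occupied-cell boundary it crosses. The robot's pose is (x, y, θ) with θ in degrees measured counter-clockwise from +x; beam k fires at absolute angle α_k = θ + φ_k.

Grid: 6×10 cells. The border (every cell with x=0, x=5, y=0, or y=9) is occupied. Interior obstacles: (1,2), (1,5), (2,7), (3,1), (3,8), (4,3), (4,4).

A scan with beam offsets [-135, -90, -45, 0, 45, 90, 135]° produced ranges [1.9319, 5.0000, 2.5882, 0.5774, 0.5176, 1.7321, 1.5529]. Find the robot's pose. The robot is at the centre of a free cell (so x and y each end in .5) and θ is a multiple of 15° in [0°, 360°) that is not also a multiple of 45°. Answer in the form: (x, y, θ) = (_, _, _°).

Enumerate (i+0.5, j+0.5, θ) over the 25 free cells and 16 admissible headings. For each, cast all 7 beams and compare to the given ranges.
  (2.5, 4.5, 60°): beam 1 = 2.5882 ≠ 1.9319 ✗
  (3.5, 2.5, 300°): beam 1 = 1.5529 ≠ 1.9319 ✗
  (3.5, 6.5, 210°): beam 1 = 1.5529 ≠ 1.9319 ✗
  (1.5, 6.5, 15°): beam 1 = 0.5774 ≠ 1.9319 ✗
  (1.5, 8.5, 195°): beam 1 = 0.5774 ≠ 1.9319 ✗
  …
  (2.5, 2.5, 150°): r_1=1.9319, r_2=5.0000, r_3=2.5882, r_4=0.5774, r_5=0.5176, r_6=1.7321, r_7=1.5529 — all match ✓
Only this pose fits every beam.

(x, y, θ) = (2.5, 2.5, 150°)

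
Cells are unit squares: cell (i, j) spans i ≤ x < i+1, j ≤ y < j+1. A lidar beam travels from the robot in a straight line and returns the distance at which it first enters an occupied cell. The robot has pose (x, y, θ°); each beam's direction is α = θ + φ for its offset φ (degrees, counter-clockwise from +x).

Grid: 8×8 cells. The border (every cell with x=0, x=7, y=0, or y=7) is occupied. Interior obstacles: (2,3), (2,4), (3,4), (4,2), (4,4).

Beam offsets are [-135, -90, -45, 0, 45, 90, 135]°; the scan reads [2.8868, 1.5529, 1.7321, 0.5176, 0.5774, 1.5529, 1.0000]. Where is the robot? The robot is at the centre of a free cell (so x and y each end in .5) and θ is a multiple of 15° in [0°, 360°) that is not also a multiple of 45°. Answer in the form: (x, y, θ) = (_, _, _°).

(x, y, θ) = (3.5, 2.5, 345°)

The pose lattice has 31·16 = 496 candidates. Test each by forward raycasting.
  (5.5, 2.5, 15°): beam 1 = 1.7321 ≠ 2.8868 ✗
  (5.5, 3.5, 60°): beam 1 = 2.5882 ≠ 2.8868 ✗
  (2.5, 6.5, 345°): beam 1 = 1.7321 ≠ 2.8868 ✗
  (3.5, 3.5, 240°): beam 1 = 0.5176 ≠ 2.8868 ✗
  …
  (3.5, 2.5, 345°): r_1=2.8868, r_2=1.5529, r_3=1.7321, r_4=0.5176, r_5=0.5774, r_6=1.5529, r_7=1.0000 — all match ✓
No second candidate reproduces the full scan.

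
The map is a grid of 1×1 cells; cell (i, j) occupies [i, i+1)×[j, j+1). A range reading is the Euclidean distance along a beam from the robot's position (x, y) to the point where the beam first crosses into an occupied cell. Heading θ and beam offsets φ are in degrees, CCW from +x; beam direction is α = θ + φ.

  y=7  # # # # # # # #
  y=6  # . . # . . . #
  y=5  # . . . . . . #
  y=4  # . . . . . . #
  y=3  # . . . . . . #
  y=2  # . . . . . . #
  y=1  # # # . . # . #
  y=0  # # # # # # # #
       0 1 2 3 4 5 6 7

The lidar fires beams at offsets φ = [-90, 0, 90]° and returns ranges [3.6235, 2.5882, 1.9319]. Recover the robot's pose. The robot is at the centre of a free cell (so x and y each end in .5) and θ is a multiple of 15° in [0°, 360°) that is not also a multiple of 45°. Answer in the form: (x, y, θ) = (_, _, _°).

(x, y, θ) = (3.5, 3.5, 165°)

Enumerate (i+0.5, j+0.5, θ) over the 32 free cells and 16 admissible headings. For each, cast all 3 beams and compare to the given ranges.
  (3.5, 2.5, 285°): beam 1 = 1.9319 ≠ 3.6235 ✗
  (3.5, 5.5, 345°): beam 2 = 3.6235 ≠ 2.5882 ✗
  (6.5, 6.5, 285°): beam 1 = 5.6940 ≠ 3.6235 ✗
  (4.5, 5.5, 105°): beam 1 = 2.5882 ≠ 3.6235 ✗
  …
  (3.5, 3.5, 165°): r_1=3.6235, r_2=2.5882, r_3=1.9319 — all match ✓
Unique over the lattice → pose = (3.5, 3.5, 165°).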